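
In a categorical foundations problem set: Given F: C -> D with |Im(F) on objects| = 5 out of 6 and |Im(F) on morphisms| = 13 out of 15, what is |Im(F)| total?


The image of F consists of distinct objects and distinct morphisms.
|Im(F)| on objects = 5
|Im(F)| on morphisms = 13
Total image cardinality = 5 + 13 = 18

18


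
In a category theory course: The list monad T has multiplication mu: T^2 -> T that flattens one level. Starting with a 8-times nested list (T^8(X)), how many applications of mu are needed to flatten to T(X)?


Each application of mu: T^2 -> T removes one layer of nesting.
Starting at depth 8 (i.e., T^8(X)), we need to reach T(X).
Number of mu applications = 8 - 1 = 7

7


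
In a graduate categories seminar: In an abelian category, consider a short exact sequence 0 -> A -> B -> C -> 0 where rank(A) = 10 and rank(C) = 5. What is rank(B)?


For a short exact sequence 0 -> A -> B -> C -> 0,
rank is additive: rank(B) = rank(A) + rank(C).
rank(B) = 10 + 5 = 15

15


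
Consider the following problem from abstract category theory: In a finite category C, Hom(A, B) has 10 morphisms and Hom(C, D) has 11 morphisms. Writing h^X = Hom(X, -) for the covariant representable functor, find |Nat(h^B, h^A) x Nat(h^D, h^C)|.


By the Yoneda lemma, Nat(h^B, h^A) is isomorphic to Hom(A, B),
so |Nat(h^B, h^A)| = |Hom(A, B)| and |Nat(h^D, h^C)| = |Hom(C, D)|.
|Hom(A, B)| = 10, |Hom(C, D)| = 11.
|Nat(h^B, h^A) x Nat(h^D, h^C)| = 10 * 11 = 110

110


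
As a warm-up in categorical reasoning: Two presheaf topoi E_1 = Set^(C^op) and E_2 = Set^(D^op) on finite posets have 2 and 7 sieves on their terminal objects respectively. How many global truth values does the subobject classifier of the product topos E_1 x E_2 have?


In a product of presheaf topoi E_1 x E_2, the subobject classifier
is Omega = Omega_1 x Omega_2 (componentwise), so
|Omega(top)| = |Omega_1(top_1)| * |Omega_2(top_2)|.
= 2 * 7 = 14.

14


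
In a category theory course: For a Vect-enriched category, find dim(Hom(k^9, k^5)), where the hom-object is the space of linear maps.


In Vect-enriched categories, Hom(k^n, k^m) is the space of m x n matrices.
dim(Hom(k^9, k^5)) = 5 * 9 = 45

45


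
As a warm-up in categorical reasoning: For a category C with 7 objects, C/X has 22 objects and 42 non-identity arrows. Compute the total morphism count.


In the slice category C/X, objects are morphisms to X.
Identity morphisms: 22 (one per object of C/X).
Non-identity morphisms: 42.
Total = 22 + 42 = 64

64


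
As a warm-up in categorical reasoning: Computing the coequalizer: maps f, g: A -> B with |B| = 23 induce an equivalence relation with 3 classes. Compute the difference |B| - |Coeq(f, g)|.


The coequalizer Coeq(f, g) = B / ~ has one element per equivalence class.
|B| = 23, |Coeq(f, g)| = 3.
|B| - |Coeq(f, g)| = 23 - 3 = 20.

20


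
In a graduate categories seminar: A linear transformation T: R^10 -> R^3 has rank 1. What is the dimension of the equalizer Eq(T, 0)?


The equalizer of f and the zero map is ker(f).
By the rank-nullity theorem: dim(ker(f)) = dim(domain) - rank(f).
dim(ker(f)) = 10 - 1 = 9

9


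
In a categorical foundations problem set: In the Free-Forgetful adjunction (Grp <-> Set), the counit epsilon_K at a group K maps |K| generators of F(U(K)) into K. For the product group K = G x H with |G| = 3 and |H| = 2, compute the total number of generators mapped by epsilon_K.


The counit epsilon_K: F(U(K)) -> K of the Free-Forgetful adjunction
maps |K| generators of F(U(K)) into K. For K = G x H (the product group),
|G x H| = |G| * |H|.
Total generators mapped = 3 * 2 = 6.

6


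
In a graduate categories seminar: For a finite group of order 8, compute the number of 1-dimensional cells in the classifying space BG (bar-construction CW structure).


In the bar-construction CW model of BG, the n-cells are indexed by
n-tuples [g_1|...|g_n] of non-identity elements of G (degenerate
simplices with some g_i = e do not contribute cells), so there are
(|G| - 1)^n n-cells.
For dim = 1 with |G| = 8:
cells = (8 - 1)^1 = 7^1 = 7

7


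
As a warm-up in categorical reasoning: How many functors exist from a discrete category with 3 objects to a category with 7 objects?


A functor from a discrete category C to D is determined by
where each object maps. Each of the 3 objects of C can map
to any of the 7 objects of D independently.
Number of functors = 7^3 = 343

343


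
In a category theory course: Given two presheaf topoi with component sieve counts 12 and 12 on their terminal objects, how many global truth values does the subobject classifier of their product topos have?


In a product of presheaf topoi E_1 x E_2, the subobject classifier
is Omega = Omega_1 x Omega_2 (componentwise), so
|Omega(top)| = |Omega_1(top_1)| * |Omega_2(top_2)|.
= 12 * 12 = 144.

144


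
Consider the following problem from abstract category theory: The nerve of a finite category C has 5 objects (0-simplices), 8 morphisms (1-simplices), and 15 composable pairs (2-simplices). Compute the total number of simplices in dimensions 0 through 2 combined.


The 2-skeleton of the nerve N(C) consists of simplices in dimensions 0, 1, 2:
  |N(C)_0| = 5 (objects)
  |N(C)_1| = 8 (morphisms)
  |N(C)_2| = 15 (composable pairs)
Total = 5 + 8 + 15 = 28

28


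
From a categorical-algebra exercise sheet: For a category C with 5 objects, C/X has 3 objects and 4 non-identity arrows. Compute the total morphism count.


In the slice category C/X, objects are morphisms to X.
Identity morphisms: 3 (one per object of C/X).
Non-identity morphisms: 4.
Total = 3 + 4 = 7

7


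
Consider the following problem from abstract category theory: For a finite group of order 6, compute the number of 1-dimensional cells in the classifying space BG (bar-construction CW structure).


In the bar-construction CW model of BG, the n-cells are indexed by
n-tuples [g_1|...|g_n] of non-identity elements of G (degenerate
simplices with some g_i = e do not contribute cells), so there are
(|G| - 1)^n n-cells.
For dim = 1 with |G| = 6:
cells = (6 - 1)^1 = 5^1 = 5

5


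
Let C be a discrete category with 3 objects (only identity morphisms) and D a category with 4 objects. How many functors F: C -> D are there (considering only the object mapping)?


A functor from a discrete category C to D is determined by
where each object maps. Each of the 3 objects of C can map
to any of the 4 objects of D independently.
Number of functors = 4^3 = 64

64


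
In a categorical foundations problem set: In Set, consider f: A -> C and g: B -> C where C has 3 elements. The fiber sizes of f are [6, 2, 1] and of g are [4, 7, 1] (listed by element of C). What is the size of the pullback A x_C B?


The pullback A x_C B consists of pairs (a, b) with f(a) = g(b).
For each element c in C, the fiber product has |f^-1(c)| * |g^-1(c)| elements.
Summing over C: 6 * 4 + 2 * 7 + 1 * 1
= 24 + 14 + 1 = 39

39


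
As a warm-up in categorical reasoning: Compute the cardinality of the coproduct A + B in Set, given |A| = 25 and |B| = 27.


In Set, the coproduct A + B is the disjoint union.
|A + B| = |A| + |B| = 25 + 27 = 52

52


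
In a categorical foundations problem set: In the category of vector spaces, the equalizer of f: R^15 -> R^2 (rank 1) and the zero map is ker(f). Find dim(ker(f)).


The equalizer of f and the zero map is ker(f).
By the rank-nullity theorem: dim(ker(f)) = dim(domain) - rank(f).
dim(ker(f)) = 15 - 1 = 14

14


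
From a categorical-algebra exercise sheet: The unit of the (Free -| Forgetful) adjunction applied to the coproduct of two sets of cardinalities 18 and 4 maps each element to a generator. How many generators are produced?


The unit eta_X: X -> U(F(X)) of the Free-Forgetful adjunction
maps each element of X to a generator of F(X). For X = S + T (disjoint
union in Set), |S + T| = |S| + |T|.
Total mappings = 18 + 4 = 22.

22


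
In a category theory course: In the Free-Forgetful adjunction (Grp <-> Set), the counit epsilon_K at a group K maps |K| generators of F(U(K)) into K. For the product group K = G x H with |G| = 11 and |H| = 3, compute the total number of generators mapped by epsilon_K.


The counit epsilon_K: F(U(K)) -> K of the Free-Forgetful adjunction
maps |K| generators of F(U(K)) into K. For K = G x H (the product group),
|G x H| = |G| * |H|.
Total generators mapped = 11 * 3 = 33.

33


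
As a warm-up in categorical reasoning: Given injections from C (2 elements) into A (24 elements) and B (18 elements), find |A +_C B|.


The pushout A +_C B identifies the images of C in A and B.
|A +_C B| = |A| + |B| - |C| (for injections).
= 24 + 18 - 2 = 40

40


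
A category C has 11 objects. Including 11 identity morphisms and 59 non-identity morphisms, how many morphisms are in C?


Each object has an identity morphism, giving 11 identities.
Adding the 59 non-identity morphisms:
Total = 11 + 59 = 70

70


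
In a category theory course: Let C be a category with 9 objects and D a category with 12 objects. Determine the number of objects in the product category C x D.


The product category C x D has objects that are pairs (c, d).
Number of pairs = |Ob(C)| * |Ob(D)| = 9 * 12 = 108

108


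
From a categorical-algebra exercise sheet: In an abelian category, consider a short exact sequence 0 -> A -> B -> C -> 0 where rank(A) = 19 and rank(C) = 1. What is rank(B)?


For a short exact sequence 0 -> A -> B -> C -> 0,
rank is additive: rank(B) = rank(A) + rank(C).
rank(B) = 19 + 1 = 20

20


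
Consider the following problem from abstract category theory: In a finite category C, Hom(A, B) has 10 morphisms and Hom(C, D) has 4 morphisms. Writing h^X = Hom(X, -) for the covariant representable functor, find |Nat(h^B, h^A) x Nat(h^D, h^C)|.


By the Yoneda lemma, Nat(h^B, h^A) is isomorphic to Hom(A, B),
so |Nat(h^B, h^A)| = |Hom(A, B)| and |Nat(h^D, h^C)| = |Hom(C, D)|.
|Hom(A, B)| = 10, |Hom(C, D)| = 4.
|Nat(h^B, h^A) x Nat(h^D, h^C)| = 10 * 4 = 40

40


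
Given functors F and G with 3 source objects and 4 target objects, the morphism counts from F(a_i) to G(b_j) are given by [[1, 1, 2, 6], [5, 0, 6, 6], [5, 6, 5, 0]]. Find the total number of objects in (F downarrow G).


Objects of (F downarrow G) are triples (a, b, h: F(a)->G(b)).
The count equals the sum of all entries in the hom-matrix.
sum(row 0) = 10
sum(row 1) = 17
sum(row 2) = 16
Grand total = 43

43


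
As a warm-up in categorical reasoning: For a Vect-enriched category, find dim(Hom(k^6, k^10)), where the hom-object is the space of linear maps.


In Vect-enriched categories, Hom(k^n, k^m) is the space of m x n matrices.
dim(Hom(k^6, k^10)) = 10 * 6 = 60

60


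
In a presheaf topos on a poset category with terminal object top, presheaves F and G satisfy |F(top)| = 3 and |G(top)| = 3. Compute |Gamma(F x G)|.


Global sections of a presheaf on a poset with terminal top satisfy
Gamma(H) ~ H(top). Presheaves admit pointwise products, so
(F x G)(top) = F(top) x G(top) (Cartesian product).
|Gamma(F x G)| = |F(top)| * |G(top)| = 3 * 3 = 9.

9


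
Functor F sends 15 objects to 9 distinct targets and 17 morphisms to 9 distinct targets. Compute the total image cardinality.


The image of F consists of distinct objects and distinct morphisms.
|Im(F)| on objects = 9
|Im(F)| on morphisms = 9
Total image cardinality = 9 + 9 = 18

18


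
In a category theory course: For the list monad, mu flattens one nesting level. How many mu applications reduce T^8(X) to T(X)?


Each application of mu: T^2 -> T removes one layer of nesting.
Starting at depth 8 (i.e., T^8(X)), we need to reach T(X).
Number of mu applications = 8 - 1 = 7

7


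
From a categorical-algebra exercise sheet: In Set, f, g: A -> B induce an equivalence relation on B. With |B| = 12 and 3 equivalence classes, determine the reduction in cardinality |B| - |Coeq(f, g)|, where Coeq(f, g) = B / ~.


The coequalizer Coeq(f, g) = B / ~ has one element per equivalence class.
|B| = 12, |Coeq(f, g)| = 3.
|B| - |Coeq(f, g)| = 12 - 3 = 9.

9


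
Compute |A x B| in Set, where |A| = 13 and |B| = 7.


In Set, the product A x B is the Cartesian product.
By the universal property, |A x B| = |A| * |B|.
|A x B| = 13 * 7 = 91

91


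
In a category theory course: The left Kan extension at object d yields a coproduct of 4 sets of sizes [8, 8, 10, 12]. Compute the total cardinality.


Pointwise, the left Kan extension (Lan_F H)(d) is the colimit, indexed
by the comma category (F downarrow d), of H composed with the
projection (F downarrow d) -> C. Here that colimit is given
as a coproduct (disjoint union) of sets, so its cardinality is the
sum of the sizes of the summands.
Coproduct of sets with sizes: 8 + 8 + 10 + 12
= 38

38


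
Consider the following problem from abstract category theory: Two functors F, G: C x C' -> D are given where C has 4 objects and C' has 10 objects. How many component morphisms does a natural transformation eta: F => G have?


A natural transformation eta: F => G assigns one component morphism per
object of the domain category.
The domain is the product category C x C', so
|Ob(C x C')| = |Ob(C)| * |Ob(C')| = 4 * 10 = 40.
Therefore eta has 40 component morphisms.

40


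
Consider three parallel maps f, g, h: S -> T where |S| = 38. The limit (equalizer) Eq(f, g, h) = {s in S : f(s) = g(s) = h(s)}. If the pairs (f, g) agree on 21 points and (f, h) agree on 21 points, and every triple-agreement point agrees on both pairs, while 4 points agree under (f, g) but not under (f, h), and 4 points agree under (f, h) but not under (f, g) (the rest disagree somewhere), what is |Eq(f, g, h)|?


Eq(f, g, h) is the triple-agreement set: points in S where all three
maps take the same value. Using inclusion-exclusion on the pairwise data:
Pair (f, g) agrees on 21 points; pair (f, h) on 21 points.
Points agreeing under (f, g) but not (f, h) = 4; under (f, h) but not (f, g) = 4.
Triple-agreement = agreement-in-(f, g) minus points that agree under (f, g) but not (f, h):
|Eq(f, g, h)| = 21 - 4 = 17
(cross-check via (f, h): 21 - 4 = 17.)

17


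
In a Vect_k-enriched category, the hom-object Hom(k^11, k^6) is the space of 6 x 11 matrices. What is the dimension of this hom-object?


In Vect-enriched categories, Hom(k^n, k^m) is the space of m x n matrices.
dim(Hom(k^11, k^6)) = 6 * 11 = 66

66


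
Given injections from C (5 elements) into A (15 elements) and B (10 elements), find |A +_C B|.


The pushout A +_C B identifies the images of C in A and B.
|A +_C B| = |A| + |B| - |C| (for injections).
= 15 + 10 - 5 = 20

20


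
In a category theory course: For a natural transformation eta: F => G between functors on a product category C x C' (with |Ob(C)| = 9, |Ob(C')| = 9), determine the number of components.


A natural transformation eta: F => G assigns one component morphism per
object of the domain category.
The domain is the product category C x C', so
|Ob(C x C')| = |Ob(C)| * |Ob(C')| = 9 * 9 = 81.
Therefore eta has 81 component morphisms.

81


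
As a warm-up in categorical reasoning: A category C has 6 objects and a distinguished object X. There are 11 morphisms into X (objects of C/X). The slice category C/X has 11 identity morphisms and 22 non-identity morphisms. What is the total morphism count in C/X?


In the slice category C/X, objects are morphisms to X.
Identity morphisms: 11 (one per object of C/X).
Non-identity morphisms: 22.
Total = 11 + 22 = 33

33


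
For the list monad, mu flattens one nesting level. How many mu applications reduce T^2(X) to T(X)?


Each application of mu: T^2 -> T removes one layer of nesting.
Starting at depth 2 (i.e., T^2(X)), we need to reach T(X).
Number of mu applications = 2 - 1 = 1

1


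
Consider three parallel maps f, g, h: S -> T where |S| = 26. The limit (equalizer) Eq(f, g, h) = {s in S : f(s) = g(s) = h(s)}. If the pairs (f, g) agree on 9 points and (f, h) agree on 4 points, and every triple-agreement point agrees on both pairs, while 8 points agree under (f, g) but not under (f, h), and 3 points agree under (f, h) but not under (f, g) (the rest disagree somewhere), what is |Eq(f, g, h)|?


Eq(f, g, h) is the triple-agreement set: points in S where all three
maps take the same value. Using inclusion-exclusion on the pairwise data:
Pair (f, g) agrees on 9 points; pair (f, h) on 4 points.
Points agreeing under (f, g) but not (f, h) = 8; under (f, h) but not (f, g) = 3.
Triple-agreement = agreement-in-(f, g) minus points that agree under (f, g) but not (f, h):
|Eq(f, g, h)| = 9 - 8 = 1
(cross-check via (f, h): 4 - 3 = 1.)

1


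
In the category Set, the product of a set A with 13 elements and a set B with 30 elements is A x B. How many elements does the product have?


In Set, the product A x B is the Cartesian product.
By the universal property, |A x B| = |A| * |B|.
|A x B| = 13 * 30 = 390

390


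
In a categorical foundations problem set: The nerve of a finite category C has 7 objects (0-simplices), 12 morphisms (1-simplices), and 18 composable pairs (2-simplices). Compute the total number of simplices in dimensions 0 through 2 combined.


The 2-skeleton of the nerve N(C) consists of simplices in dimensions 0, 1, 2:
  |N(C)_0| = 7 (objects)
  |N(C)_1| = 12 (morphisms)
  |N(C)_2| = 18 (composable pairs)
Total = 7 + 12 + 18 = 37

37


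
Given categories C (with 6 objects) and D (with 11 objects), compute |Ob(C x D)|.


The product category C x D has objects that are pairs (c, d).
Number of pairs = |Ob(C)| * |Ob(D)| = 6 * 11 = 66

66


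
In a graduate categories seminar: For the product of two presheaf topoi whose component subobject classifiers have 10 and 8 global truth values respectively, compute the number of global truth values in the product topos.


In a product of presheaf topoi E_1 x E_2, the subobject classifier
is Omega = Omega_1 x Omega_2 (componentwise), so
|Omega(top)| = |Omega_1(top_1)| * |Omega_2(top_2)|.
= 10 * 8 = 80.

80


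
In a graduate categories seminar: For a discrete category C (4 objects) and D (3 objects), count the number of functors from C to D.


A functor from a discrete category C to D is determined by
where each object maps. Each of the 4 objects of C can map
to any of the 3 objects of D independently.
Number of functors = 3^4 = 81

81


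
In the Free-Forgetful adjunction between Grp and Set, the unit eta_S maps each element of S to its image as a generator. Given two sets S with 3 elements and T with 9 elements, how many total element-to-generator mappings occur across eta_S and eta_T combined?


The unit eta_X: X -> U(F(X)) of the Free-Forgetful adjunction
maps each element of X to a generator of F(X). For X = S + T (disjoint
union in Set), |S + T| = |S| + |T|.
Total mappings = 3 + 9 = 12.

12


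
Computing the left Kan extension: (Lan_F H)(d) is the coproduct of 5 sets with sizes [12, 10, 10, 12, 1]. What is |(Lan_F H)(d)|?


Pointwise, the left Kan extension (Lan_F H)(d) is the colimit, indexed
by the comma category (F downarrow d), of H composed with the
projection (F downarrow d) -> C. Here that colimit is given
as a coproduct (disjoint union) of sets, so its cardinality is the
sum of the sizes of the summands.
Coproduct of sets with sizes: 12 + 10 + 10 + 12 + 1
= 45

45


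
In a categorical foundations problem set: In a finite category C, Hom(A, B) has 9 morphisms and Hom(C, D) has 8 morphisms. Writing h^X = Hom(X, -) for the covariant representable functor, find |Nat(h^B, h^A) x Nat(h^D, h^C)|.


By the Yoneda lemma, Nat(h^B, h^A) is isomorphic to Hom(A, B),
so |Nat(h^B, h^A)| = |Hom(A, B)| and |Nat(h^D, h^C)| = |Hom(C, D)|.
|Hom(A, B)| = 9, |Hom(C, D)| = 8.
|Nat(h^B, h^A) x Nat(h^D, h^C)| = 9 * 8 = 72

72


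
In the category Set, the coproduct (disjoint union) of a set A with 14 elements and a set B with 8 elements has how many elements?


In Set, the coproduct A + B is the disjoint union.
|A + B| = |A| + |B| = 14 + 8 = 22

22


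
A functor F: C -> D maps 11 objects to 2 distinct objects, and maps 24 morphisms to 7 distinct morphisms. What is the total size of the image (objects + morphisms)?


The image of F consists of distinct objects and distinct morphisms.
|Im(F)| on objects = 2
|Im(F)| on morphisms = 7
Total image cardinality = 2 + 7 = 9

9


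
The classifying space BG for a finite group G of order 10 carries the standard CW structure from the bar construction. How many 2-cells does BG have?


In the bar-construction CW model of BG, the n-cells are indexed by
n-tuples [g_1|...|g_n] of non-identity elements of G (degenerate
simplices with some g_i = e do not contribute cells), so there are
(|G| - 1)^n n-cells.
For dim = 2 with |G| = 10:
cells = (10 - 1)^2 = 9^2 = 81

81


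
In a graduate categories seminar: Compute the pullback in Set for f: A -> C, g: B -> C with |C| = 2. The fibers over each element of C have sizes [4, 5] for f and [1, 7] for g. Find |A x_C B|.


The pullback A x_C B consists of pairs (a, b) with f(a) = g(b).
For each element c in C, the fiber product has |f^-1(c)| * |g^-1(c)| elements.
Summing over C: 4 * 1 + 5 * 7
= 4 + 35 = 39

39


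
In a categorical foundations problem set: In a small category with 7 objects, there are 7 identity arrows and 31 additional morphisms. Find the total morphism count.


Each object has an identity morphism, giving 7 identities.
Adding the 31 non-identity morphisms:
Total = 7 + 31 = 38

38


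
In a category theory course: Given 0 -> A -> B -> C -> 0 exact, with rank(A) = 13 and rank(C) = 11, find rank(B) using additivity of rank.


For a short exact sequence 0 -> A -> B -> C -> 0,
rank is additive: rank(B) = rank(A) + rank(C).
rank(B) = 13 + 11 = 24

24


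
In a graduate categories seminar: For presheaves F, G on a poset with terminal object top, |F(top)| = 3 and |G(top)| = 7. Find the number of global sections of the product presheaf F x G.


Global sections of a presheaf on a poset with terminal top satisfy
Gamma(H) ~ H(top). Presheaves admit pointwise products, so
(F x G)(top) = F(top) x G(top) (Cartesian product).
|Gamma(F x G)| = |F(top)| * |G(top)| = 3 * 7 = 21.

21


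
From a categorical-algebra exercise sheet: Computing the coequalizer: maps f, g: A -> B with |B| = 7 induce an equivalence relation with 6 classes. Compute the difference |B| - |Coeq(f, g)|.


The coequalizer Coeq(f, g) = B / ~ has one element per equivalence class.
|B| = 7, |Coeq(f, g)| = 6.
|B| - |Coeq(f, g)| = 7 - 6 = 1.

1


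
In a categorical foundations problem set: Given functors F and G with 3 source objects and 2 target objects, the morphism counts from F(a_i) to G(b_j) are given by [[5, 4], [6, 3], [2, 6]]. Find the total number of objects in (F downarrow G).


Objects of (F downarrow G) are triples (a, b, h: F(a)->G(b)).
The count equals the sum of all entries in the hom-matrix.
sum(row 0) = 9
sum(row 1) = 9
sum(row 2) = 8
Grand total = 26

26


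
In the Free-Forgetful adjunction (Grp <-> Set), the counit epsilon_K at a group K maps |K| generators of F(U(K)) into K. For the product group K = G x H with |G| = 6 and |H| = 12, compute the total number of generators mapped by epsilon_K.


The counit epsilon_K: F(U(K)) -> K of the Free-Forgetful adjunction
maps |K| generators of F(U(K)) into K. For K = G x H (the product group),
|G x H| = |G| * |H|.
Total generators mapped = 6 * 12 = 72.

72


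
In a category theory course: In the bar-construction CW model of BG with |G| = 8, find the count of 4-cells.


In the bar-construction CW model of BG, the n-cells are indexed by
n-tuples [g_1|...|g_n] of non-identity elements of G (degenerate
simplices with some g_i = e do not contribute cells), so there are
(|G| - 1)^n n-cells.
For dim = 4 with |G| = 8:
cells = (8 - 1)^4 = 7^4 = 2401

2401


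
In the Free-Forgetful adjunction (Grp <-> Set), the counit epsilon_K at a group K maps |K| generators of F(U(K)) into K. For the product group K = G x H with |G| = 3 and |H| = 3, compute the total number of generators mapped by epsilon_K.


The counit epsilon_K: F(U(K)) -> K of the Free-Forgetful adjunction
maps |K| generators of F(U(K)) into K. For K = G x H (the product group),
|G x H| = |G| * |H|.
Total generators mapped = 3 * 3 = 9.

9


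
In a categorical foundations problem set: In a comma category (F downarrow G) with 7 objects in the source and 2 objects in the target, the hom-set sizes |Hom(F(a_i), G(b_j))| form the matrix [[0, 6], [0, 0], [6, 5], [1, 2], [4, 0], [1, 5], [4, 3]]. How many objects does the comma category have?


Objects of (F downarrow G) are triples (a, b, h: F(a)->G(b)).
The count equals the sum of all entries in the hom-matrix.
sum(row 0) = 6
sum(row 1) = 0
sum(row 2) = 11
sum(row 3) = 3
sum(row 4) = 4
sum(row 5) = 6
sum(row 6) = 7
Grand total = 37

37


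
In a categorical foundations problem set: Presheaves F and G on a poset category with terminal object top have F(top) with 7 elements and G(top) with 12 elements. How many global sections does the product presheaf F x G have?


Global sections of a presheaf on a poset with terminal top satisfy
Gamma(H) ~ H(top). Presheaves admit pointwise products, so
(F x G)(top) = F(top) x G(top) (Cartesian product).
|Gamma(F x G)| = |F(top)| * |G(top)| = 7 * 12 = 84.

84


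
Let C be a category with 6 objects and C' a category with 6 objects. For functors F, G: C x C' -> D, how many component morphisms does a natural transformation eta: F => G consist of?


A natural transformation eta: F => G assigns one component morphism per
object of the domain category.
The domain is the product category C x C', so
|Ob(C x C')| = |Ob(C)| * |Ob(C')| = 6 * 6 = 36.
Therefore eta has 36 component morphisms.

36


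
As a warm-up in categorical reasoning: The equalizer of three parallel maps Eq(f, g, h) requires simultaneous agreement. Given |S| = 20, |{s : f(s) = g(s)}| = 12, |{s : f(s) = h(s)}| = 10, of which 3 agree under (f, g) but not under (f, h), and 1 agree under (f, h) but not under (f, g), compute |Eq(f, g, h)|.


Eq(f, g, h) is the triple-agreement set: points in S where all three
maps take the same value. Using inclusion-exclusion on the pairwise data:
Pair (f, g) agrees on 12 points; pair (f, h) on 10 points.
Points agreeing under (f, g) but not (f, h) = 3; under (f, h) but not (f, g) = 1.
Triple-agreement = agreement-in-(f, g) minus points that agree under (f, g) but not (f, h):
|Eq(f, g, h)| = 12 - 3 = 9
(cross-check via (f, h): 10 - 1 = 9.)

9


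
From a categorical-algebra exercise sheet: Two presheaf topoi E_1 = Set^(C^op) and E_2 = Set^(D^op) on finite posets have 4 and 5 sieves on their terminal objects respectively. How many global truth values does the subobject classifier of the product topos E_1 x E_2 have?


In a product of presheaf topoi E_1 x E_2, the subobject classifier
is Omega = Omega_1 x Omega_2 (componentwise), so
|Omega(top)| = |Omega_1(top_1)| * |Omega_2(top_2)|.
= 4 * 5 = 20.

20


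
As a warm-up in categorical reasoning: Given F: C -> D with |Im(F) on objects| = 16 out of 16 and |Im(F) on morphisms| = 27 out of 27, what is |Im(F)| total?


The image of F consists of distinct objects and distinct morphisms.
|Im(F)| on objects = 16
|Im(F)| on morphisms = 27
Total image cardinality = 16 + 27 = 43

43


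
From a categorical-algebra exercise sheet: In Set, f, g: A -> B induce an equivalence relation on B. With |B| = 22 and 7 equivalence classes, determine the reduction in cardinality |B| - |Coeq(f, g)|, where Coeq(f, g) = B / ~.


The coequalizer Coeq(f, g) = B / ~ has one element per equivalence class.
|B| = 22, |Coeq(f, g)| = 7.
|B| - |Coeq(f, g)| = 22 - 7 = 15.

15


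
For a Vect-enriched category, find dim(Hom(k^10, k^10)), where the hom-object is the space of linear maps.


In Vect-enriched categories, Hom(k^n, k^m) is the space of m x n matrices.
dim(Hom(k^10, k^10)) = 10 * 10 = 100

100


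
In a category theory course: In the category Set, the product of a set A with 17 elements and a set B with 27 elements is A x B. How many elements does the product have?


In Set, the product A x B is the Cartesian product.
By the universal property, |A x B| = |A| * |B|.
|A x B| = 17 * 27 = 459

459


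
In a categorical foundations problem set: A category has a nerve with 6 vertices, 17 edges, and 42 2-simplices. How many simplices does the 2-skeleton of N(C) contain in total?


The 2-skeleton of the nerve N(C) consists of simplices in dimensions 0, 1, 2:
  |N(C)_0| = 6 (objects)
  |N(C)_1| = 17 (morphisms)
  |N(C)_2| = 42 (composable pairs)
Total = 6 + 17 + 42 = 65

65


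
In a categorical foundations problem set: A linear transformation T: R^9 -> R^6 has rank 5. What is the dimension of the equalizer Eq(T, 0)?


The equalizer of f and the zero map is ker(f).
By the rank-nullity theorem: dim(ker(f)) = dim(domain) - rank(f).
dim(ker(f)) = 9 - 5 = 4

4


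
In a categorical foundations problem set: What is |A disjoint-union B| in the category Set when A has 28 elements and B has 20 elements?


In Set, the coproduct A + B is the disjoint union.
|A + B| = |A| + |B| = 28 + 20 = 48

48


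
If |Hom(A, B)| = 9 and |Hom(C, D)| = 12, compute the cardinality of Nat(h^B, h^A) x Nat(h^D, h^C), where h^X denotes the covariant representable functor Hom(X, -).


By the Yoneda lemma, Nat(h^B, h^A) is isomorphic to Hom(A, B),
so |Nat(h^B, h^A)| = |Hom(A, B)| and |Nat(h^D, h^C)| = |Hom(C, D)|.
|Hom(A, B)| = 9, |Hom(C, D)| = 12.
|Nat(h^B, h^A) x Nat(h^D, h^C)| = 9 * 12 = 108

108


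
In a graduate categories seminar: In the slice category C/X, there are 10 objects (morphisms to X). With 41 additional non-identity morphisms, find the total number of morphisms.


In the slice category C/X, objects are morphisms to X.
Identity morphisms: 10 (one per object of C/X).
Non-identity morphisms: 41.
Total = 10 + 41 = 51

51


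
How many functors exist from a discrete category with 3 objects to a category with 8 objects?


A functor from a discrete category C to D is determined by
where each object maps. Each of the 3 objects of C can map
to any of the 8 objects of D independently.
Number of functors = 8^3 = 512

512


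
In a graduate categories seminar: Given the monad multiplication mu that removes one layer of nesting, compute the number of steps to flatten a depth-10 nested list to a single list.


Each application of mu: T^2 -> T removes one layer of nesting.
Starting at depth 10 (i.e., T^10(X)), we need to reach T(X).
Number of mu applications = 10 - 1 = 9

9


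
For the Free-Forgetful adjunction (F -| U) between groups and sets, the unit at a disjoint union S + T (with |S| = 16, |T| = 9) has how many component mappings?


The unit eta_X: X -> U(F(X)) of the Free-Forgetful adjunction
maps each element of X to a generator of F(X). For X = S + T (disjoint
union in Set), |S + T| = |S| + |T|.
Total mappings = 16 + 9 = 25.

25


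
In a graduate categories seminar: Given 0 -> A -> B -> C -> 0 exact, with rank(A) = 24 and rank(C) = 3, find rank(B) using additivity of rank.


For a short exact sequence 0 -> A -> B -> C -> 0,
rank is additive: rank(B) = rank(A) + rank(C).
rank(B) = 24 + 3 = 27

27


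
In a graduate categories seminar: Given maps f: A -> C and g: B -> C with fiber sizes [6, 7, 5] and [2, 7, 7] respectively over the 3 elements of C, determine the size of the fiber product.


The pullback A x_C B consists of pairs (a, b) with f(a) = g(b).
For each element c in C, the fiber product has |f^-1(c)| * |g^-1(c)| elements.
Summing over C: 6 * 2 + 7 * 7 + 5 * 7
= 12 + 49 + 35 = 96

96


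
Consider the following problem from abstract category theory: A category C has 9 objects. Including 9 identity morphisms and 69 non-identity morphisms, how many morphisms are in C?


Each object has an identity morphism, giving 9 identities.
Adding the 69 non-identity morphisms:
Total = 9 + 69 = 78

78


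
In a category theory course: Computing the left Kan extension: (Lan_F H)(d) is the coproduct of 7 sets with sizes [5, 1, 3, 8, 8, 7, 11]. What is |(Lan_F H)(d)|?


Pointwise, the left Kan extension (Lan_F H)(d) is the colimit, indexed
by the comma category (F downarrow d), of H composed with the
projection (F downarrow d) -> C. Here that colimit is given
as a coproduct (disjoint union) of sets, so its cardinality is the
sum of the sizes of the summands.
Coproduct of sets with sizes: 5 + 1 + 3 + 8 + 8 + 7 + 11
= 43

43


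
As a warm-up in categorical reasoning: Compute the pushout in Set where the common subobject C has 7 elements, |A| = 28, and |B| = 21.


The pushout A +_C B identifies the images of C in A and B.
|A +_C B| = |A| + |B| - |C| (for injections).
= 28 + 21 - 7 = 42

42


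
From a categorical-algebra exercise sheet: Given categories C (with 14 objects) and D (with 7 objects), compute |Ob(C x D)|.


The product category C x D has objects that are pairs (c, d).
Number of pairs = |Ob(C)| * |Ob(D)| = 14 * 7 = 98

98


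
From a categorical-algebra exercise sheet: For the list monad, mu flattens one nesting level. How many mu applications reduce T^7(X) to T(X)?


Each application of mu: T^2 -> T removes one layer of nesting.
Starting at depth 7 (i.e., T^7(X)), we need to reach T(X).
Number of mu applications = 7 - 1 = 6

6


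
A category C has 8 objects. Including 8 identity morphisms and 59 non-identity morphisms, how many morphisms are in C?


Each object has an identity morphism, giving 8 identities.
Adding the 59 non-identity morphisms:
Total = 8 + 59 = 67

67


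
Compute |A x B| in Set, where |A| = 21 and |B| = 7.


In Set, the product A x B is the Cartesian product.
By the universal property, |A x B| = |A| * |B|.
|A x B| = 21 * 7 = 147

147


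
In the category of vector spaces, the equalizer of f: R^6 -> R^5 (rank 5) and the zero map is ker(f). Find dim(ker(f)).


The equalizer of f and the zero map is ker(f).
By the rank-nullity theorem: dim(ker(f)) = dim(domain) - rank(f).
dim(ker(f)) = 6 - 5 = 1

1


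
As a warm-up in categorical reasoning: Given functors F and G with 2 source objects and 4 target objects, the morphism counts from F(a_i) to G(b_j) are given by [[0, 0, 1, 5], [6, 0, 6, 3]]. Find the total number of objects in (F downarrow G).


Objects of (F downarrow G) are triples (a, b, h: F(a)->G(b)).
The count equals the sum of all entries in the hom-matrix.
sum(row 0) = 6
sum(row 1) = 15
Grand total = 21

21


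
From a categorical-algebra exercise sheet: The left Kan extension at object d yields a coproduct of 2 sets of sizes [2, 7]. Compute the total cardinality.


Pointwise, the left Kan extension (Lan_F H)(d) is the colimit, indexed
by the comma category (F downarrow d), of H composed with the
projection (F downarrow d) -> C. Here that colimit is given
as a coproduct (disjoint union) of sets, so its cardinality is the
sum of the sizes of the summands.
Coproduct of sets with sizes: 2 + 7
= 9

9


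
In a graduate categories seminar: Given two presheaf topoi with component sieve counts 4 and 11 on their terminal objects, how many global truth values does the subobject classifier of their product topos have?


In a product of presheaf topoi E_1 x E_2, the subobject classifier
is Omega = Omega_1 x Omega_2 (componentwise), so
|Omega(top)| = |Omega_1(top_1)| * |Omega_2(top_2)|.
= 4 * 11 = 44.

44


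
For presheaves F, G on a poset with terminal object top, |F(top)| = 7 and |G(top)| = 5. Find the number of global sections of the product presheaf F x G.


Global sections of a presheaf on a poset with terminal top satisfy
Gamma(H) ~ H(top). Presheaves admit pointwise products, so
(F x G)(top) = F(top) x G(top) (Cartesian product).
|Gamma(F x G)| = |F(top)| * |G(top)| = 7 * 5 = 35.

35


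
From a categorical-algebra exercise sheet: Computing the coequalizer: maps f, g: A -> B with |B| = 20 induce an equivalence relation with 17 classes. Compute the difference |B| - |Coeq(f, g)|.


The coequalizer Coeq(f, g) = B / ~ has one element per equivalence class.
|B| = 20, |Coeq(f, g)| = 17.
|B| - |Coeq(f, g)| = 20 - 17 = 3.

3


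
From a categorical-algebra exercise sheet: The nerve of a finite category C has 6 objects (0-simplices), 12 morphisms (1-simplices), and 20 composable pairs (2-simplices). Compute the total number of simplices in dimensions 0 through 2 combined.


The 2-skeleton of the nerve N(C) consists of simplices in dimensions 0, 1, 2:
  |N(C)_0| = 6 (objects)
  |N(C)_1| = 12 (morphisms)
  |N(C)_2| = 20 (composable pairs)
Total = 6 + 12 + 20 = 38

38


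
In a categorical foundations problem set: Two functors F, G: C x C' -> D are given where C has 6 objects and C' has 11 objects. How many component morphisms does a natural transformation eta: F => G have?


A natural transformation eta: F => G assigns one component morphism per
object of the domain category.
The domain is the product category C x C', so
|Ob(C x C')| = |Ob(C)| * |Ob(C')| = 6 * 11 = 66.
Therefore eta has 66 component morphisms.

66


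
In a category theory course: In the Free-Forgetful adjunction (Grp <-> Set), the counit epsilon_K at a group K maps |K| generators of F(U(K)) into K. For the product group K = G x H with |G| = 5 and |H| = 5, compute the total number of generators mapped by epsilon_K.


The counit epsilon_K: F(U(K)) -> K of the Free-Forgetful adjunction
maps |K| generators of F(U(K)) into K. For K = G x H (the product group),
|G x H| = |G| * |H|.
Total generators mapped = 5 * 5 = 25.

25


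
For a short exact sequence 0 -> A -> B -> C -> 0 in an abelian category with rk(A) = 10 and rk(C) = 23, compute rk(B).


For a short exact sequence 0 -> A -> B -> C -> 0,
rank is additive: rank(B) = rank(A) + rank(C).
rank(B) = 10 + 23 = 33

33


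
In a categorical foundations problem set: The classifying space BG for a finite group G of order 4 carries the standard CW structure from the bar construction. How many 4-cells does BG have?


In the bar-construction CW model of BG, the n-cells are indexed by
n-tuples [g_1|...|g_n] of non-identity elements of G (degenerate
simplices with some g_i = e do not contribute cells), so there are
(|G| - 1)^n n-cells.
For dim = 4 with |G| = 4:
cells = (4 - 1)^4 = 3^4 = 81

81


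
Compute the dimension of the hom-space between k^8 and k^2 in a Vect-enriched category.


In Vect-enriched categories, Hom(k^n, k^m) is the space of m x n matrices.
dim(Hom(k^8, k^2)) = 2 * 8 = 16

16


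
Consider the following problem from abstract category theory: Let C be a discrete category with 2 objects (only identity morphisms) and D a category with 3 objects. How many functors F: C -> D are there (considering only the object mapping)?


A functor from a discrete category C to D is determined by
where each object maps. Each of the 2 objects of C can map
to any of the 3 objects of D independently.
Number of functors = 3^2 = 9

9


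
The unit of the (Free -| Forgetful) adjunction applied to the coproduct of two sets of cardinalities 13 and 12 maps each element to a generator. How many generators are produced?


The unit eta_X: X -> U(F(X)) of the Free-Forgetful adjunction
maps each element of X to a generator of F(X). For X = S + T (disjoint
union in Set), |S + T| = |S| + |T|.
Total mappings = 13 + 12 = 25.

25


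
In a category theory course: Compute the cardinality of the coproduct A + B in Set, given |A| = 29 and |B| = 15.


In Set, the coproduct A + B is the disjoint union.
|A + B| = |A| + |B| = 29 + 15 = 44

44


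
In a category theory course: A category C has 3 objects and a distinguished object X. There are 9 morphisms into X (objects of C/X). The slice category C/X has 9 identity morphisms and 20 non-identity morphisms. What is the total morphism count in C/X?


In the slice category C/X, objects are morphisms to X.
Identity morphisms: 9 (one per object of C/X).
Non-identity morphisms: 20.
Total = 9 + 20 = 29

29


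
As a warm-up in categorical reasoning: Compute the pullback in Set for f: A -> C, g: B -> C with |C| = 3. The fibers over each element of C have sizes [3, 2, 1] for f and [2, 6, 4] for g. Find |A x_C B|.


The pullback A x_C B consists of pairs (a, b) with f(a) = g(b).
For each element c in C, the fiber product has |f^-1(c)| * |g^-1(c)| elements.
Summing over C: 3 * 2 + 2 * 6 + 1 * 4
= 6 + 12 + 4 = 22

22
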